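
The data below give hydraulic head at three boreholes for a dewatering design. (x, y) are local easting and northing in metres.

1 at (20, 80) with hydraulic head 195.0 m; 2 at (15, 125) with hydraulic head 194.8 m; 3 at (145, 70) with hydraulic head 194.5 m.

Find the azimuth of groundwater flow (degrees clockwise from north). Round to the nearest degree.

042°

With h = a·x + b·y + c and 1 as origin, the differences give:
  (-5)·a + 45·b = -0.2
  125·a + (-10)·b = -0.5
Eliminate b (×(-10) and ×45, subtract): -5575·a = 24.50 → a = ∂h/∂x = -0.004395
Back-substitute: b = ∂h/∂y = -0.004933.
Flow direction (−∇h) has components (+0.004395 E, +0.004933 N).
Azimuth = atan2(E, N) = atan2(+0.004395, +0.004933) = 41.7° ≈ 042°.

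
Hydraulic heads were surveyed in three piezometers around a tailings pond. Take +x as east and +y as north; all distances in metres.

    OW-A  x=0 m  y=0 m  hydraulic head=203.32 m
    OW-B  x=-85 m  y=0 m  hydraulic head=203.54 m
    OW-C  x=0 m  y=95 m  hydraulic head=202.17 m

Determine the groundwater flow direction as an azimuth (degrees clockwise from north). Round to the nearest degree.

∂h/∂x = (203.54 − 203.32) / (-85 − 0) = -0.002588
∂h/∂y = (202.17 − 203.32) / (95 − 0) = -0.01211
Flow direction (−∇h) has components (+0.002588 E, +0.01211 N).
Azimuth = atan2(E, N) = atan2(+0.002588, +0.01211) = 12.1° ≈ 012°.

012°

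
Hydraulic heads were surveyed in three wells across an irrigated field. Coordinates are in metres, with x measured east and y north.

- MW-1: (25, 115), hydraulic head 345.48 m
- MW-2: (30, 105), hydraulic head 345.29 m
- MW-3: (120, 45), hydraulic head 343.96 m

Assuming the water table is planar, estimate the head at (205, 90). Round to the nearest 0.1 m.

344.5 m

Three-point gradient (reference MW-1): Δ to MW-2 = (5, -10, -0.19), Δ to MW-3 = (95, -70, -1.52).
∂h/∂x = -0.003167, ∂h/∂y = +0.01742 (det = 600).
h(205, 90) = 345.48 + (-0.003167)·(180) + (+0.01742)·(-25) = 345.48 -0.570 -0.435 = 344.475 m.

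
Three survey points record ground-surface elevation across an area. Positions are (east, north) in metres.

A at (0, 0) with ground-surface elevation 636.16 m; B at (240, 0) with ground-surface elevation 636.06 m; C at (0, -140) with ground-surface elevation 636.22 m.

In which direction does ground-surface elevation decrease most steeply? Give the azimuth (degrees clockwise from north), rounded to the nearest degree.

044°

∂z/∂x = (636.06 − 636.16) / (240 − 0) = -0.0004167
∂z/∂y = (636.22 − 636.16) / (-140 − 0) = -0.0004286
Steepest decrease is along −∇f: components (+0.0004167 E, +0.0004286 N).
Azimuth = atan2(+0.0004167, +0.0004286) = 44.2° ≈ 044°.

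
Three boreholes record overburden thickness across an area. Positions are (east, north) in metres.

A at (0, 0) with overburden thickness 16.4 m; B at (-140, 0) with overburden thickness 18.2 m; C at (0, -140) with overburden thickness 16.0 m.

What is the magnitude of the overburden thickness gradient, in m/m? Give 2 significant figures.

∂d/∂x = (18.2 − 16.4) / (-140 − 0) = -0.01286
∂d/∂y = (16.0 − 16.4) / (-140 − 0) = +0.002857
|∇f| = √(-0.01286² + 0.002857²) = 0.01317 m/m

0.013 m/m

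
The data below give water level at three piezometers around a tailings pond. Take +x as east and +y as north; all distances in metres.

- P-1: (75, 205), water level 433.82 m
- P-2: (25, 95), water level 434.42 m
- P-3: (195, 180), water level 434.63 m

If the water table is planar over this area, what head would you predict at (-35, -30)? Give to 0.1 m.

435.1 m

Differences from P-1: to P-2 (Δx, Δy, Δh) = (-50, -110, +0.60); to P-3 = (120, -25, +0.81).
Solve a·Δx + b·Δy = Δh: det = (-50)·(-25) − 120·(-110) = 14450.
∂h/∂x = [(+0.60)·(-25) − (+0.81)·(-110)] / 14450 = +0.005128
∂h/∂y = [(-50)·(+0.81) − 120·(+0.60)] / 14450 = -0.007785
h(-35, -30) = 433.82 + (+0.005128)·(-110) + (-0.007785)·(-235) = 433.82 -0.564 +1.830 = 435.086 m.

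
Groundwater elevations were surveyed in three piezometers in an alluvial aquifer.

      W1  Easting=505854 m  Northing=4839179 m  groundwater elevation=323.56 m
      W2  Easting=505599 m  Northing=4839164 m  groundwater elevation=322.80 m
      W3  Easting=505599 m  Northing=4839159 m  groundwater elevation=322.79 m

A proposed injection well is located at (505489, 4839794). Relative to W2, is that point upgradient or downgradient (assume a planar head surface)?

Differences from W1: to W2 (Δx, Δy, Δh) = (-255, -15, -0.76); to W3 = (-255, -20, -0.77).
Solve a·Δx + b·Δy = Δh: det = (-255)·(-20) − (-255)·(-15) = 1275.
∂h/∂x = [(-0.76)·(-20) − (-0.77)·(-15)] / 1275 = +0.002863
∂h/∂y = [(-255)·(-0.77) − (-255)·(-0.76)] / 1275 = +0.002000
Head at (505489, 4839794) = 323.56 + (+0.002863)·(-365) + (+0.002000)·(615) = 323.75 m.
That is higher than the 322.80 m at W2, so the point is upgradient.

upgradient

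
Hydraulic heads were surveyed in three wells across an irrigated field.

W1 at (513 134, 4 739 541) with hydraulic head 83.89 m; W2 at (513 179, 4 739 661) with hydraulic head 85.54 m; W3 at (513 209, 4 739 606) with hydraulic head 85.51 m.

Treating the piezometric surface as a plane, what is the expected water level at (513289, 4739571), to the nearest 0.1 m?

86.4 m

Differences from W1: to W2 (Δx, Δy, Δh) = (45, 120, +1.65); to W3 = (75, 65, +1.62).
Solve a·Δx + b·Δy = Δh: det = 45·65 − 75·120 = -6075.
∂h/∂x = [(+1.65)·65 − (+1.62)·120] / -6075 = +0.01435
∂h/∂y = [45·(+1.62) − 75·(+1.65)] / -6075 = +0.008370
h(513289, 4739571) = 83.89 + (+0.01435)·(155) + (+0.008370)·(30) = 83.89 +2.224 +0.251 = 86.365 m.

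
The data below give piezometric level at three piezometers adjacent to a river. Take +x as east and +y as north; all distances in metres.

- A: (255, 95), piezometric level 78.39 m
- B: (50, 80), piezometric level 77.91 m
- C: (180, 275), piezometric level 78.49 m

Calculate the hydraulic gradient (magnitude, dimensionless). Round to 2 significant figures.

Differences from A: to B (Δx, Δy, Δh) = (-205, -15, -0.48); to C = (-75, 180, +0.10).
Determinant of the coordinate differences = (-205)·180 − (-75)·(-15) = -38025.
∂h/∂x = [(-0.48)·180 − (+0.10)·(-15)] / -38025 = +0.002233
∂h/∂y = [(-205)·(+0.10) − (-75)·(-0.48)] / -38025 = +0.001486
|∇h| = √(0.002233² + 0.001486²) = 0.002682

0.0027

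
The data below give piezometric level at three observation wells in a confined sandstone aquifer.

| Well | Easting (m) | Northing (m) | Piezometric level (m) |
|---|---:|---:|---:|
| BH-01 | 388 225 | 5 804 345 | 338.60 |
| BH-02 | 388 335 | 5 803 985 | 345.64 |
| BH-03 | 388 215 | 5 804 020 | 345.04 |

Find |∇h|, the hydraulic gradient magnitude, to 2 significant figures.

With h = a·x + b·y + c and BH-01 as origin, the differences give:
  110·a + (-360)·b = +7.04
  (-10)·a + (-325)·b = +6.44
Eliminate b (×(-325) and ×(-360), subtract): -39350·a = 30.400 → a = ∂h/∂x = -0.0007726
Back-substitute: b = ∂h/∂y = -0.01979.
|∇h| = √(-0.0007726² + -0.01979²) = 0.01981

0.020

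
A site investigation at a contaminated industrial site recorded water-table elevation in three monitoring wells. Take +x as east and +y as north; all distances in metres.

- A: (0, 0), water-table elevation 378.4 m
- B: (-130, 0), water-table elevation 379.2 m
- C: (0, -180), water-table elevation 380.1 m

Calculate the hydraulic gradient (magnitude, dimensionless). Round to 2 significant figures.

0.011

∂h/∂x = (379.2 − 378.4) / (-130 − 0) = -0.006154
∂h/∂y = (380.1 − 378.4) / (-180 − 0) = -0.009444
|∇h| = √(-0.006154² + -0.009444²) = 0.01127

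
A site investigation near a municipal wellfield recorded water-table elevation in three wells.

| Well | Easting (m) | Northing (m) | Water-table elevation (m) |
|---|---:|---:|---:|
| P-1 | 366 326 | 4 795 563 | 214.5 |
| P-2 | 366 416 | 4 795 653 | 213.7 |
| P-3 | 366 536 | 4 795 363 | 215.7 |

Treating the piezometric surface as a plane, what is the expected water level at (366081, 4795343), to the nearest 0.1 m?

216.5 m

Taking P-1 as reference: P-2−P-1 = (90, 90, -0.8); P-3−P-1 = (210, -200, +1.2).
Determinant of the coordinate differences = 90·(-200) − 210·90 = -36900.
∂h/∂x = [(-0.8)·(-200) − (+1.2)·90] / -36900 = -0.001409
∂h/∂y = [90·(+1.2) − 210·(-0.8)] / -36900 = -0.007480
h(366081, 4795343) = 214.5 + (-0.001409)·(-245) + (-0.007480)·(-220) = 214.5 +0.345 +1.646 = 216.491 m.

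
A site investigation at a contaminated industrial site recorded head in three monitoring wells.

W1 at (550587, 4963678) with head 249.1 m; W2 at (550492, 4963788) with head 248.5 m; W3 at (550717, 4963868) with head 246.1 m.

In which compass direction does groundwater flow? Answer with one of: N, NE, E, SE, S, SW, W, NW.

NE

Differences from W1: to W2 (Δx, Δy, Δh) = (-95, 110, -0.6); to W3 = (130, 190, -3.0).
Solve a·Δx + b·Δy = Δh: det = (-95)·190 − 130·110 = -32350.
∂h/∂x = [(-0.6)·190 − (-3.0)·110] / -32350 = -0.006677
∂h/∂y = [(-95)·(-3.0) − 130·(-0.6)] / -32350 = -0.01122
Flow = −∇h = (+0.006677 east, +0.01122 north), which points northeast.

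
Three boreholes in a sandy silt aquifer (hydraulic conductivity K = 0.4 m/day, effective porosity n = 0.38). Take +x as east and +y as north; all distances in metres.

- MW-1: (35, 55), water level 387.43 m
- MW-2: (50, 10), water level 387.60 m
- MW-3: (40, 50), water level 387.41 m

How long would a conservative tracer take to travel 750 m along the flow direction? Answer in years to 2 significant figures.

140 years

With h = a·x + b·y + c and MW-1 as origin, the differences give:
  15·a + (-45)·b = +0.17
  5·a + (-5)·b = -0.02
Eliminate b (×(-5) and ×(-45), subtract): 150·a = -1.750 → a = ∂h/∂x = -0.01167
Back-substitute: b = ∂h/∂y = -0.007667.
|∇h| = √(-0.01167² + -0.007667²) = 0.01396
Seepage velocity v = K·i/n = 0.4 × 0.01396 / 0.38 = 0.01469 m/day.
t = 750 / 0.01469 = 5.106e+04 days = 140 years.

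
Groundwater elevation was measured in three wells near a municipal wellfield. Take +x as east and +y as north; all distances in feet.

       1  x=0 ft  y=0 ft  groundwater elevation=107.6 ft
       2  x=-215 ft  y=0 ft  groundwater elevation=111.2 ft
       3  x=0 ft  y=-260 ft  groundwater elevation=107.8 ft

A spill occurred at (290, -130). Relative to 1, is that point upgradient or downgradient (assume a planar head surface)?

downgradient

∂h/∂x = (111.2 − 107.6) / (-215 − 0) = -0.01674
∂h/∂y = (107.8 − 107.6) / (-260 − 0) = -0.0007692
Head at (290, -130) = 107.6 + (-0.01674)·(290) + (-0.0007692)·(-130) = 102.84 ft.
That is lower than the 107.6 ft at 1, so the point is downgradient.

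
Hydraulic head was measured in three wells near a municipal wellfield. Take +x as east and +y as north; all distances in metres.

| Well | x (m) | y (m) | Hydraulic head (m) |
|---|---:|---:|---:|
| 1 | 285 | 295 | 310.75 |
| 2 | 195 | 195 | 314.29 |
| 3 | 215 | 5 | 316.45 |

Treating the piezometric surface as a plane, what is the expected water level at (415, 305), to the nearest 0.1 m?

Three-point gradient (reference 1): Δ to 2 = (-90, -100, +3.54), Δ to 3 = (-70, -290, +5.70).
∂h/∂x = -0.02391, ∂h/∂y = -0.01388 (det = 19100).
h(415, 305) = 310.75 + (-0.02391)·(130) + (-0.01388)·(10) = 310.75 -3.108 -0.139 = 307.503 m.

307.5 m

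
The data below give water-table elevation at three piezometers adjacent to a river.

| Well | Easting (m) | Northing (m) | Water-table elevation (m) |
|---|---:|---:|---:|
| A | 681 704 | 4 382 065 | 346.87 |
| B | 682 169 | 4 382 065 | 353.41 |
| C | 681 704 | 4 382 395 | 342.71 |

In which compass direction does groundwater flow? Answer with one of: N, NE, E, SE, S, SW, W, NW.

NW

∂h/∂x = (353.41 − 346.87) / (682169 − 681704) = +0.01406
∂h/∂y = (342.71 − 346.87) / (4382395 − 4382065) = -0.01261
Flow = −∇h = (-0.01406 east, +0.01261 north), which points northwest.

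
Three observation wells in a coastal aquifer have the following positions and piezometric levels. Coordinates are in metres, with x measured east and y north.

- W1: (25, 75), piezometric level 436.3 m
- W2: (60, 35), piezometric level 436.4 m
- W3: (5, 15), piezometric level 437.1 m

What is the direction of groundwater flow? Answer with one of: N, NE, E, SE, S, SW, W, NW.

Taking W1 as reference: W2−W1 = (35, -40, +0.1); W3−W1 = (-20, -60, +0.8).
Solve a·Δx + b·Δy = Δh: det = 35·(-60) − (-20)·(-40) = -2900.
∂h/∂x = [(+0.1)·(-60) − (+0.8)·(-40)] / -2900 = -0.008966
∂h/∂y = [35·(+0.8) − (-20)·(+0.1)] / -2900 = -0.01034
Flow = −∇h = (+0.008966 east, +0.01034 north), which points northeast.

NE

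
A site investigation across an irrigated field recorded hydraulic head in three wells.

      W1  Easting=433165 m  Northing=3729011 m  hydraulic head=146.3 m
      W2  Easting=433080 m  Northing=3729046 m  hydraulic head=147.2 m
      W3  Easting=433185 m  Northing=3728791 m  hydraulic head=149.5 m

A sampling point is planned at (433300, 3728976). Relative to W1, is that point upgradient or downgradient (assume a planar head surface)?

Taking W1 as reference: W2−W1 = (-85, 35, +0.9); W3−W1 = (20, -220, +3.2).
Determinant of the coordinate differences = (-85)·(-220) − 20·35 = 18000.
∂h/∂x = [(+0.9)·(-220) − (+3.2)·35] / 18000 = -0.01722
∂h/∂y = [(-85)·(+3.2) − 20·(+0.9)] / 18000 = -0.01611
Head at (433300, 3728976) = 146.3 + (-0.01722)·(135) + (-0.01611)·(-35) = 144.54 m.
That is lower than the 146.3 m at W1, so the point is downgradient.

downgradient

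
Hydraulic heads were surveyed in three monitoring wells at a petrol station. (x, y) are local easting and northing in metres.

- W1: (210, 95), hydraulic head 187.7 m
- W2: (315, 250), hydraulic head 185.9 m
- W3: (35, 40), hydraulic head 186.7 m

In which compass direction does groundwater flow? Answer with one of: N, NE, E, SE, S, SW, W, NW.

NW

Taking W1 as reference: W2−W1 = (105, 155, -1.8); W3−W1 = (-175, -55, -1.0).
Determinant of the coordinate differences = 105·(-55) − (-175)·155 = 21350.
∂h/∂x = [(-1.8)·(-55) − (-1.0)·155] / 21350 = +0.01190
∂h/∂y = [105·(-1.0) − (-175)·(-1.8)] / 21350 = -0.01967
Flow = −∇h = (-0.01190 east, +0.01967 north), which points northwest.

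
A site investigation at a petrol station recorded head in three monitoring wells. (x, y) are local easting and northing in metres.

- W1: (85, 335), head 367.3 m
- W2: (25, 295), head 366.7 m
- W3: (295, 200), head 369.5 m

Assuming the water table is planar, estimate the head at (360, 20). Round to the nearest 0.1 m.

370.2 m

With h = a·x + b·y + c and W1 as origin, the differences give:
  (-60)·a + (-40)·b = -0.6
  210·a + (-135)·b = +2.2
Eliminate b (×(-135) and ×(-40), subtract): 16500·a = 169.00 → a = ∂h/∂x = +0.01024
Back-substitute: b = ∂h/∂y = -0.0003636.
h(360, 20) = 367.3 + (+0.01024)·(275) + (-0.0003636)·(-315) = 367.3 +2.817 +0.115 = 370.231 m.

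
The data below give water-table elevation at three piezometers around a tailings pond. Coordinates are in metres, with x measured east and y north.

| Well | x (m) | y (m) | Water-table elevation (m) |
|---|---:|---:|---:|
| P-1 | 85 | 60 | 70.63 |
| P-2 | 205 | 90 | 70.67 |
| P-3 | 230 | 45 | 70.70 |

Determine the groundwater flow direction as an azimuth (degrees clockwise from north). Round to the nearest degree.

314°

Taking P-1 as reference: P-2−P-1 = (120, 30, +0.04); P-3−P-1 = (145, -15, +0.07).
Solve a·Δx + b·Δy = Δh: det = 120·(-15) − 145·30 = -6150.
∂h/∂x = [(+0.04)·(-15) − (+0.07)·30] / -6150 = +0.0004390
∂h/∂y = [120·(+0.07) − 145·(+0.04)] / -6150 = -0.0004228
Flow direction (−∇h) has components (-0.0004390 E, +0.0004228 N).
Azimuth = atan2(E, N) = atan2(-0.0004390, +0.0004228) = 313.9° ≈ 314°.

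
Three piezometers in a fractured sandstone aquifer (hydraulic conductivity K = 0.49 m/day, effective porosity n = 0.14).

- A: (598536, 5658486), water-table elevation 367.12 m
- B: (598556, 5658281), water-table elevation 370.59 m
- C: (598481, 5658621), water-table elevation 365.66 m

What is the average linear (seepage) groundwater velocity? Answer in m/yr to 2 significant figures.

35 m/yr

Taking A as reference: B−A = (20, -205, +3.47); C−A = (-55, 135, -1.46).
Solve a·Δx + b·Δy = Δh: det = 20·135 − (-55)·(-205) = -8575.
∂h/∂x = [(+3.47)·135 − (-1.46)·(-205)] / -8575 = -0.01973
∂h/∂y = [20·(-1.46) − (-55)·(+3.47)] / -8575 = -0.01885
|∇h| = √(-0.01973² + -0.01885²) = 0.02729
Seepage velocity v = K·i/n = 0.49 × 0.02729 / 0.14 = 0.09551 m/day = 34.89 m/yr.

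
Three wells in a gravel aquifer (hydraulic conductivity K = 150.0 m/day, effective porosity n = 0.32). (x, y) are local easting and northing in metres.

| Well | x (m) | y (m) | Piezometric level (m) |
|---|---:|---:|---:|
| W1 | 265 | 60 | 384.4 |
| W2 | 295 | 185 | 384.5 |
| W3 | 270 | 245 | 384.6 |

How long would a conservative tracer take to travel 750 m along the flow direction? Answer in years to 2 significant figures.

2.5 years

Differences from W1: to W2 (Δx, Δy, Δh) = (30, 125, +0.1); to W3 = (5, 185, +0.2).
Solve a·Δx + b·Δy = Δh: det = 30·185 − 5·125 = 4925.
∂h/∂x = [(+0.1)·185 − (+0.2)·125] / 4925 = -0.001320
∂h/∂y = [30·(+0.2) − 5·(+0.1)] / 4925 = +0.001117
|∇h| = √(-0.001320² + 0.001117²) = 0.001729
Seepage velocity v = K·i/n = 150.0 × 0.001729 / 0.32 = 0.8105 m/day.
t = 750 / 0.8105 = 925.4 days = 2.53 years.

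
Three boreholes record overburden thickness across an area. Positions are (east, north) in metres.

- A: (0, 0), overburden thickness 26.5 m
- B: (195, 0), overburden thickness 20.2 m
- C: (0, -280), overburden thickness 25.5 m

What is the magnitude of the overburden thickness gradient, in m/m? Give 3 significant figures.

∂d/∂x = (20.2 − 26.5) / (195 − 0) = -0.03231
∂d/∂y = (25.5 − 26.5) / (-280 − 0) = +0.003571
|∇f| = √(-0.03231² + 0.003571²) = 0.03251 m/m

0.0325 m/m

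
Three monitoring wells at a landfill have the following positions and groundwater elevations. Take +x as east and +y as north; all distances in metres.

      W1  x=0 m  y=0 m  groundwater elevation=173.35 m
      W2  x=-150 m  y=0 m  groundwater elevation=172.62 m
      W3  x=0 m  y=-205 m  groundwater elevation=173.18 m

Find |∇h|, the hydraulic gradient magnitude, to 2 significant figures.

0.0049

∂h/∂x = (172.62 − 173.35) / (-150 − 0) = +0.004867
∂h/∂y = (173.18 − 173.35) / (-205 − 0) = +0.0008293
|∇h| = √(0.004867² + 0.0008293²) = 0.004937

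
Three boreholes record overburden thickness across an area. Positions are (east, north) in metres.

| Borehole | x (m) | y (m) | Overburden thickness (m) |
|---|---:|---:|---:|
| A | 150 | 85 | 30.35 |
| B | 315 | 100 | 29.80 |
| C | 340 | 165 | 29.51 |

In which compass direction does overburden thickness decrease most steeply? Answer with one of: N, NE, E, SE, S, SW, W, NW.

Taking A as reference: B−A = (165, 15, -0.55); C−A = (190, 80, -0.84).
Determinant of the coordinate differences = 165·80 − 190·15 = 10350.
∂d/∂x = [(-0.55)·80 − (-0.84)·15] / 10350 = -0.003034
∂d/∂y = [165·(-0.84) − 190·(-0.55)] / 10350 = -0.003295
Steepest decrease is along −∇f = (+0.003034 E, +0.003295 N) → northeast.

NE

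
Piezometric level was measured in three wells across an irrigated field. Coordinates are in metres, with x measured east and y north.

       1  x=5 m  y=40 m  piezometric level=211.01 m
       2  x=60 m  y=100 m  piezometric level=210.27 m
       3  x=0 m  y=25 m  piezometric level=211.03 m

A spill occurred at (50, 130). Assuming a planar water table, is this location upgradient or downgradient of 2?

upgradient

With h = a·x + b·y + c and 1 as origin, the differences give:
  55·a + 60·b = -0.74
  (-5)·a + (-15)·b = +0.02
Eliminate b (×(-15) and ×60, subtract): -525·a = 9.900 → a = ∂h/∂x = -0.01886
Back-substitute: b = ∂h/∂y = +0.004952.
Head at (50, 130) = 211.01 + (-0.01886)·(45) + (+0.004952)·(90) = 210.61 m.
That is higher than the 210.27 m at 2, so the point is upgradient.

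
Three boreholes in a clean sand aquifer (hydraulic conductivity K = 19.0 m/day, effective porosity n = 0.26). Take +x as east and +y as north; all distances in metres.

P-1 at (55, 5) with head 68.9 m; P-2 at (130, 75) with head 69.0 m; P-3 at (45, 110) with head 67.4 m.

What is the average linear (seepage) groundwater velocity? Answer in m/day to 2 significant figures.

Taking P-1 as reference: P-2−P-1 = (75, 70, +0.1); P-3−P-1 = (-10, 105, -1.5).
Determinant of the coordinate differences = 75·105 − (-10)·70 = 8575.
∂h/∂x = [(+0.1)·105 − (-1.5)·70] / 8575 = +0.01347
∂h/∂y = [75·(-1.5) − (-10)·(+0.1)] / 8575 = -0.01300
|∇h| = √(0.01347² + -0.01300²) = 0.01872
Seepage velocity v = K·i/n = 19.0 × 0.01872 / 0.26 = 1.368 m/day.

1.4 m/day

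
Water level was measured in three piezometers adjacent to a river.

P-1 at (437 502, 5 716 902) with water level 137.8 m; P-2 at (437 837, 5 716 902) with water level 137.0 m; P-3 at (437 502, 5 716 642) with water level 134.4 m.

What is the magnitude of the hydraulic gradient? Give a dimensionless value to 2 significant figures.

∂h/∂x = (137.0 − 137.8) / (437837 − 437502) = -0.002388
∂h/∂y = (134.4 − 137.8) / (5716642 − 5716902) = +0.01308
|∇h| = √(-0.002388² + 0.01308²) = 0.0133

0.013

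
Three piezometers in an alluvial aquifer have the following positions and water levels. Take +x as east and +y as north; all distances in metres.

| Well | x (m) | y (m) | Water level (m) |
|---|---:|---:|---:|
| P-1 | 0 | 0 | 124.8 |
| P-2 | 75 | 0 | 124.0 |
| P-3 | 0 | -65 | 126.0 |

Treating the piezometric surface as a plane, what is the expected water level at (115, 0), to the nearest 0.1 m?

∂h/∂x = (124.0 − 124.8) / (75 − 0) = -0.01067
∂h/∂y = (126.0 − 124.8) / (-65 − 0) = -0.01846
h(115, 0) = 124.8 + (-0.01067)·(115) + (-0.01846)·(0) = 124.8 -1.227 -0.000 = 123.573 m.

123.6 m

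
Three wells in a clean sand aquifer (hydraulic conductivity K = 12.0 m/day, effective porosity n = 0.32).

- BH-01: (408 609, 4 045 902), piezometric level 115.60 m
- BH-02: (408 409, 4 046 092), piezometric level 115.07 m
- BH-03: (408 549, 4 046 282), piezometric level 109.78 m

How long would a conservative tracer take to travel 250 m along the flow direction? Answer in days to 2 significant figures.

300 days

Differences from BH-01: to BH-02 (Δx, Δy, Δh) = (-200, 190, -0.53); to BH-03 = (-60, 380, -5.82).
Determinant of the coordinate differences = (-200)·380 − (-60)·190 = -64600.
∂h/∂x = [(-0.53)·380 − (-5.82)·190] / -64600 = -0.01400
∂h/∂y = [(-200)·(-5.82) − (-60)·(-0.53)] / -64600 = -0.01753
|∇h| = √(-0.01400² + -0.01753²) = 0.02243
Seepage velocity v = K·i/n = 12.0 × 0.02243 / 0.32 = 0.8411 m/day.
t = 250 / 0.8411 = 297.2 days.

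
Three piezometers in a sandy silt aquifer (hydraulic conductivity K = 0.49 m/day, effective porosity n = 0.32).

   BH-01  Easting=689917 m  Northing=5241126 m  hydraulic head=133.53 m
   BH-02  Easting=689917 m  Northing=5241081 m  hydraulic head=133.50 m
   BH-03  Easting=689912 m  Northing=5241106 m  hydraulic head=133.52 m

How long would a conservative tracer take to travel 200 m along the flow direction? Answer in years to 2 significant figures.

Taking BH-01 as reference: BH-02−BH-01 = (0, -45, -0.03); BH-03−BH-01 = (-5, -20, -0.01).
Solve a·Δx + b·Δy = Δh: det = 0·(-20) − (-5)·(-45) = -225.
∂h/∂x = [(-0.03)·(-20) − (-0.01)·(-45)] / -225 = -0.0006667
∂h/∂y = [0·(-0.01) − (-5)·(-0.03)] / -225 = +0.0006667
|∇h| = √(-0.0006667² + 0.0006667²) = 0.0009429
Seepage velocity v = K·i/n = 0.49 × 0.0009429 / 0.32 = 0.001444 m/day.
t = 200 / 0.001444 = 1.385e+05 days = 379 years.

380 years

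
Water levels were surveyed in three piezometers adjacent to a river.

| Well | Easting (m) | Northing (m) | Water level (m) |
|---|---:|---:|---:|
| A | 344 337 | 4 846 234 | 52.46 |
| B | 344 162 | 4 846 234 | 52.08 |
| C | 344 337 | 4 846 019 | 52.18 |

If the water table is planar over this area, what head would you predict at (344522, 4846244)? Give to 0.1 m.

52.9 m

∂h/∂x = (52.08 − 52.46) / (344162 − 344337) = +0.002171
∂h/∂y = (52.18 − 52.46) / (4846019 − 4846234) = +0.001302
h(344522, 4846244) = 52.46 + (+0.002171)·(185) + (+0.001302)·(10) = 52.46 +0.402 +0.013 = 52.875 m.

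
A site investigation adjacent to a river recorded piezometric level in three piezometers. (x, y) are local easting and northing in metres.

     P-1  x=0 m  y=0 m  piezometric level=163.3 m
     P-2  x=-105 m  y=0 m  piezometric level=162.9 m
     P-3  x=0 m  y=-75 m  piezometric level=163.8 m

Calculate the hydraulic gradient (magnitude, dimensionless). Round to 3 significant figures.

0.00768

∂h/∂x = (162.9 − 163.3) / (-105 − 0) = +0.003810
∂h/∂y = (163.8 − 163.3) / (-75 − 0) = -0.006667
|∇h| = √(0.003810² + -0.006667²) = 0.007679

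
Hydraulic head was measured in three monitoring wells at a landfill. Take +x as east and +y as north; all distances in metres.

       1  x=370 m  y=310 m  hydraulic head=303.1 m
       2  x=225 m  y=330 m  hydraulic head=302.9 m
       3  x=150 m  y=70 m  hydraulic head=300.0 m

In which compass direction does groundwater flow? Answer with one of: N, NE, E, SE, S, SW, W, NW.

S

Taking 1 as reference: 2−1 = (-145, 20, -0.2); 3−1 = (-220, -240, -3.1).
Solve a·Δx + b·Δy = Δh: det = (-145)·(-240) − (-220)·20 = 39200.
∂h/∂x = [(-0.2)·(-240) − (-3.1)·20] / 39200 = +0.002806
∂h/∂y = [(-145)·(-3.1) − (-220)·(-0.2)] / 39200 = +0.01034
Flow = −∇h = (-0.002806 east, -0.01034 north), which points south.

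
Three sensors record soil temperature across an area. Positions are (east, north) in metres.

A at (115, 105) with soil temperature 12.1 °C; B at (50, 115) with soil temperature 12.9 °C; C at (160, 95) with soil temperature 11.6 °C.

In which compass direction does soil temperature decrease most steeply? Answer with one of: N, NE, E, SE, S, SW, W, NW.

NE

Differences from A: to B (Δx, Δy, Δh) = (-65, 10, +0.8); to C = (45, -10, -0.5).
Solve a·Δx + b·Δy = ΔT: det = (-65)·(-10) − 45·10 = 200.
∂T/∂x = [(+0.8)·(-10) − (-0.5)·10] / 200 = -0.01500
∂T/∂y = [(-65)·(-0.5) − 45·(+0.8)] / 200 = -0.01750
Steepest decrease is along −∇f = (+0.01500 E, +0.01750 N) → northeast.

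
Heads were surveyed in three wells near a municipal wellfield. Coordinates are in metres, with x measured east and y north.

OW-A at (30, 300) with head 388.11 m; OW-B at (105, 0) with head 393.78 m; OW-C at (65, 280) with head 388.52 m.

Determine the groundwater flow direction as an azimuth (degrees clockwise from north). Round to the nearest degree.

Taking OW-A as reference: OW-B−OW-A = (75, -300, +5.67); OW-C−OW-A = (35, -20, +0.41).
Solve a·Δx + b·Δy = Δh: det = 75·(-20) − 35·(-300) = 9000.
∂h/∂x = [(+5.67)·(-20) − (+0.41)·(-300)] / 9000 = +0.001067
∂h/∂y = [75·(+0.41) − 35·(+5.67)] / 9000 = -0.01863
Flow direction (−∇h) has components (-0.001067 E, +0.01863 N).
Azimuth = atan2(E, N) = atan2(-0.001067, +0.01863) = 356.7° ≈ 357°.

357°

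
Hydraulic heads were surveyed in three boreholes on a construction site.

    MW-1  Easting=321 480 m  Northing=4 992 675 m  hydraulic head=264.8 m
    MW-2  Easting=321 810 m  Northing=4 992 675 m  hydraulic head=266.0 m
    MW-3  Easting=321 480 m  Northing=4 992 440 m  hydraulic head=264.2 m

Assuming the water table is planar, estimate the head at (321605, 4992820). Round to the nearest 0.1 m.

265.6 m

∂h/∂x = (266.0 − 264.8) / (321810 − 321480) = +0.003636
∂h/∂y = (264.2 − 264.8) / (4992440 − 4992675) = +0.002553
h(321605, 4992820) = 264.8 + (+0.003636)·(125) + (+0.002553)·(145) = 264.8 +0.455 +0.370 = 265.625 m.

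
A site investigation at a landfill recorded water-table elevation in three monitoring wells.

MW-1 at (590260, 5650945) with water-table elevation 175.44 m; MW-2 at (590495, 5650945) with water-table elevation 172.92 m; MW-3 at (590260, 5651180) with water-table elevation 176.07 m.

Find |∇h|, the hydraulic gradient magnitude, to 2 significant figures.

0.011

∂h/∂x = (172.92 − 175.44) / (590495 − 590260) = -0.01072
∂h/∂y = (176.07 − 175.44) / (5651180 − 5650945) = +0.002681
|∇h| = √(-0.01072² + 0.002681²) = 0.01105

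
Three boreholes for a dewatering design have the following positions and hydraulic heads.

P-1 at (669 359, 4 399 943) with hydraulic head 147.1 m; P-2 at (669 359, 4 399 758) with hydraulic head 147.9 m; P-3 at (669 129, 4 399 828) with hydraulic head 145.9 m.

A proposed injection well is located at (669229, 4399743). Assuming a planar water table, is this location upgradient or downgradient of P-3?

Differences from P-1: to P-2 (Δx, Δy, Δh) = (0, -185, +0.8); to P-3 = (-230, -115, -1.2).
Determinant of the coordinate differences = 0·(-115) − (-230)·(-185) = -42550.
∂h/∂x = [(+0.8)·(-115) − (-1.2)·(-185)] / -42550 = +0.007380
∂h/∂y = [0·(-1.2) − (-230)·(+0.8)] / -42550 = -0.004324
Head at (669229, 4399743) = 147.1 + (+0.007380)·(-130) + (-0.004324)·(-200) = 147.01 m.
That is higher than the 145.9 m at P-3, so the point is upgradient.

upgradient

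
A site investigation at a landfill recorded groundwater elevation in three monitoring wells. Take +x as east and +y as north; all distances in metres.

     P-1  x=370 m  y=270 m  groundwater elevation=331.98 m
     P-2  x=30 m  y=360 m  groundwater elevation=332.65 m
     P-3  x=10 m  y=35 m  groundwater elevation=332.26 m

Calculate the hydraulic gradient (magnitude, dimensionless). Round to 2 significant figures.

Differences from P-1: to P-2 (Δx, Δy, Δh) = (-340, 90, +0.67); to P-3 = (-360, -235, +0.28).
Solve a·Δx + b·Δy = Δh: det = (-340)·(-235) − (-360)·90 = 112300.
∂h/∂x = [(+0.67)·(-235) − (+0.28)·90] / 112300 = -0.001626
∂h/∂y = [(-340)·(+0.28) − (-360)·(+0.67)] / 112300 = +0.001300
|∇h| = √(-0.001626² + 0.001300²) = 0.002082

0.0021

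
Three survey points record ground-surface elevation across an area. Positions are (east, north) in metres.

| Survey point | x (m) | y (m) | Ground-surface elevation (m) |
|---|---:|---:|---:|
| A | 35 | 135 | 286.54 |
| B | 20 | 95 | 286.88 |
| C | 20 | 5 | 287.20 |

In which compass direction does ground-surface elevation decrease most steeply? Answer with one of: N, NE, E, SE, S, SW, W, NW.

E

Three-point gradient (reference A): Δ to B = (-15, -40, +0.34), Δ to C = (-15, -130, +0.66).
∂z/∂x = -0.01319, ∂z/∂y = -0.003556 (det = 1350).
Steepest decrease is along −∇f = (+0.01319 E, +0.003556 N) → east.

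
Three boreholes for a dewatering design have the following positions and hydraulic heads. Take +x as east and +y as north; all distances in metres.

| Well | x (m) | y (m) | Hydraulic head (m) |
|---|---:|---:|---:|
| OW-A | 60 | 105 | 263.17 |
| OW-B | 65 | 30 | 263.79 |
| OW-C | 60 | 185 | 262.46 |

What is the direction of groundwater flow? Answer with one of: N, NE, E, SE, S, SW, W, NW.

NE

Differences from OW-A: to OW-B (Δx, Δy, Δh) = (5, -75, +0.62); to OW-C = (0, 80, -0.71).
Solve a·Δx + b·Δy = Δh: det = 5·80 − 0·(-75) = 400.
∂h/∂x = [(+0.62)·80 − (-0.71)·(-75)] / 400 = -0.009125
∂h/∂y = [5·(-0.71) − 0·(+0.62)] / 400 = -0.008875
Flow = −∇h = (+0.009125 east, +0.008875 north), which points northeast.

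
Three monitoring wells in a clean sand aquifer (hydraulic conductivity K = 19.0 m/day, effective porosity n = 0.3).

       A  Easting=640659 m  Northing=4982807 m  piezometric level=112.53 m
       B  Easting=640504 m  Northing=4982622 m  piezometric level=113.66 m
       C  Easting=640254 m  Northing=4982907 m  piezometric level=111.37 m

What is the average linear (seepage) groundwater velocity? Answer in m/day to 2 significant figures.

Taking A as reference: B−A = (-155, -185, +1.13); C−A = (-405, 100, -1.16).
Determinant of the coordinate differences = (-155)·100 − (-405)·(-185) = -90425.
∂h/∂x = [(+1.13)·100 − (-1.16)·(-185)] / -90425 = +0.001124
∂h/∂y = [(-155)·(-1.16) − (-405)·(+1.13)] / -90425 = -0.007049
|∇h| = √(0.001124² + -0.007049²) = 0.007138
Seepage velocity v = K·i/n = 19.0 × 0.007138 / 0.3 = 0.4521 m/day.

0.45 m/day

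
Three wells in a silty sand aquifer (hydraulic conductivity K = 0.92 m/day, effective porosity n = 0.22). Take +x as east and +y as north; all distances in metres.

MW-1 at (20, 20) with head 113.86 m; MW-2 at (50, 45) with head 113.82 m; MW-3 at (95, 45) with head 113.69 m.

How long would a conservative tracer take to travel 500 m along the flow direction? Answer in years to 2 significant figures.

With h = a·x + b·y + c and MW-1 as origin, the differences give:
  30·a + 25·b = -0.04
  75·a + 25·b = -0.17
Eliminate b (×25 and ×25, subtract): -1125·a = 3.250 → a = ∂h/∂x = -0.002889
Back-substitute: b = ∂h/∂y = +0.001867.
|∇h| = √(-0.002889² + 0.001867²) = 0.00344
Seepage velocity v = K·i/n = 0.92 × 0.00344 / 0.22 = 0.01439 m/day.
t = 500 / 0.01439 = 3.475e+04 days = 95.1 years.

95 years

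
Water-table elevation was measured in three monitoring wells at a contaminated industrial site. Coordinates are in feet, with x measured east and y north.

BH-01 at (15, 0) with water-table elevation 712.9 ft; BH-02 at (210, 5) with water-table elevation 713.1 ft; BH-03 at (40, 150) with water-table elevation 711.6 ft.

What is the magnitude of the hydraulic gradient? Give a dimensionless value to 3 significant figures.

Taking BH-01 as reference: BH-02−BH-01 = (195, 5, +0.2); BH-03−BH-01 = (25, 150, -1.3).
Determinant of the coordinate differences = 195·150 − 25·5 = 29125.
∂h/∂x = [(+0.2)·150 − (-1.3)·5] / 29125 = +0.001253
∂h/∂y = [195·(-1.3) − 25·(+0.2)] / 29125 = -0.008876
|∇h| = √(0.001253² + -0.008876²) = 0.008964

0.00896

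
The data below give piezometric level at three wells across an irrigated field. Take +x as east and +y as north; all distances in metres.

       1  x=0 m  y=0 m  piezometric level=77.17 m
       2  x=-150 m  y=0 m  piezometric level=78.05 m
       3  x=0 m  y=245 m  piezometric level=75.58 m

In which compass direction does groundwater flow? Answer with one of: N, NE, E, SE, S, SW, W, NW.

NE

∂h/∂x = (78.05 − 77.17) / (-150 − 0) = -0.005867
∂h/∂y = (75.58 − 77.17) / (245 − 0) = -0.006490
Flow = −∇h = (+0.005867 east, +0.006490 north), which points northeast.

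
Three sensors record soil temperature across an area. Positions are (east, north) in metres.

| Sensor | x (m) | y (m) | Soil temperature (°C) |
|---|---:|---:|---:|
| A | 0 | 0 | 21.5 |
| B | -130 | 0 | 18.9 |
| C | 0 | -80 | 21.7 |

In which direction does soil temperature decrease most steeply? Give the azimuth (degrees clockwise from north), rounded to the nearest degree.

277°

∂T/∂x = (18.9 − 21.5) / (-130 − 0) = +0.02000
∂T/∂y = (21.7 − 21.5) / (-80 − 0) = -0.002500
Steepest decrease is along −∇f: components (-0.02000 E, +0.002500 N).
Azimuth = atan2(-0.02000, +0.002500) = 277.1° ≈ 277°.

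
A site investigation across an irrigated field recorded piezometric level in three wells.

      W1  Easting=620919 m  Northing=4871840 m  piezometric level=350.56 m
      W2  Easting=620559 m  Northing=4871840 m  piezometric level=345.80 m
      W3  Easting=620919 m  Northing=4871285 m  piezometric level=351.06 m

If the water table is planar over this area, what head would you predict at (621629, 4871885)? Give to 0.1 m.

∂h/∂x = (345.80 − 350.56) / (620559 − 620919) = +0.01322
∂h/∂y = (351.06 − 350.56) / (4871285 − 4871840) = -0.0009009
h(621629, 4871885) = 350.56 + (+0.01322)·(710) + (-0.0009009)·(45) = 350.56 +9.388 -0.041 = 359.907 m.

359.9 m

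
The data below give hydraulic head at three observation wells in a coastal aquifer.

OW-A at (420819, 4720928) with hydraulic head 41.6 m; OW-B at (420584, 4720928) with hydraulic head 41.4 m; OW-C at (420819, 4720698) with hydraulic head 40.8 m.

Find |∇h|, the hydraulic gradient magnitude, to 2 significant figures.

∂h/∂x = (41.4 − 41.6) / (420584 − 420819) = +0.0008511
∂h/∂y = (40.8 − 41.6) / (4720698 − 4720928) = +0.003478
|∇h| = √(0.0008511² + 0.003478²) = 0.003581

0.0036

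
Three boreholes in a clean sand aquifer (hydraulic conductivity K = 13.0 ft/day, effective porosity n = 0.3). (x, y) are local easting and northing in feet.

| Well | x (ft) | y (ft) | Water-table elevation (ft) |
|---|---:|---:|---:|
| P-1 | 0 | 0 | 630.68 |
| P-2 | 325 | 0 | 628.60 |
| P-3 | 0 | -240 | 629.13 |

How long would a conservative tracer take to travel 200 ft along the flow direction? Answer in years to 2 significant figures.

∂h/∂x = (628.60 − 630.68) / (325 − 0) = -0.006400
∂h/∂y = (629.13 − 630.68) / (-240 − 0) = +0.006458
|∇h| = √(-0.006400² + 0.006458²) = 0.009092
Seepage velocity v = K·i/n = 13.0 × 0.009092 / 0.3 = 0.394 ft/day.
t = 200 / 0.394 = 507.6 days = 1.39 years.

1.4 years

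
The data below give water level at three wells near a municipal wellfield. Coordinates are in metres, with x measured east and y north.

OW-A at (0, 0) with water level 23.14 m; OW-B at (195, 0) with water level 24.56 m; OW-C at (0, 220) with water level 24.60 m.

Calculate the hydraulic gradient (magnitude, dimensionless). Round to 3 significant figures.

0.00985

∂h/∂x = (24.56 − 23.14) / (195 − 0) = +0.007282
∂h/∂y = (24.60 − 23.14) / (220 − 0) = +0.006636
|∇h| = √(0.007282² + 0.006636²) = 0.009852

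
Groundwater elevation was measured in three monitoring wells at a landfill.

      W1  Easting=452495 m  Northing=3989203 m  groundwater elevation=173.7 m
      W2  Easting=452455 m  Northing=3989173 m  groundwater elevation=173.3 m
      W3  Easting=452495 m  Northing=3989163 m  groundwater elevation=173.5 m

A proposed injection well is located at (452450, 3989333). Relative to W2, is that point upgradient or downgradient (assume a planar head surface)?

Three-point gradient (reference W1): Δ to W2 = (-40, -30, -0.4), Δ to W3 = (0, -40, -0.2).
∂h/∂x = +0.006250, ∂h/∂y = +0.005000 (det = 1600).
Head at (452450, 3989333) = 173.7 + (+0.006250)·(-45) + (+0.005000)·(130) = 174.07 m.
That is higher than the 173.3 m at W2, so the point is upgradient.

upgradient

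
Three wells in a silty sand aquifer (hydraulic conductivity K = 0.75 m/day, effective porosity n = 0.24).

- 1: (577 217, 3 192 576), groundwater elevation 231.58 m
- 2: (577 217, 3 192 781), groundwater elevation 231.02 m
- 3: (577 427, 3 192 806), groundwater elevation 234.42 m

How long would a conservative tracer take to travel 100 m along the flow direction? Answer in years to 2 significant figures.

5.2 years

Taking 1 as reference: 2−1 = (0, 205, -0.56); 3−1 = (210, 230, +2.84).
Solve a·Δx + b·Δy = Δh: det = 0·230 − 210·205 = -43050.
∂h/∂x = [(-0.56)·230 − (+2.84)·205] / -43050 = +0.01652
∂h/∂y = [0·(+2.84) − 210·(-0.56)] / -43050 = -0.002732
|∇h| = √(0.01652² + -0.002732²) = 0.01674
Seepage velocity v = K·i/n = 0.75 × 0.01674 / 0.24 = 0.05231 m/day.
t = 100 / 0.05231 = 1912 days = 5.23 years.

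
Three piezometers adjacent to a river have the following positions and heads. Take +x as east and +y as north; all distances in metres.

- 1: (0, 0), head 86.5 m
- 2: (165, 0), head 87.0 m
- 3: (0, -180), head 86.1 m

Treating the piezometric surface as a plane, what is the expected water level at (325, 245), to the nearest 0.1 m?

88.0 m

∂h/∂x = (87.0 − 86.5) / (165 − 0) = +0.003030
∂h/∂y = (86.1 − 86.5) / (-180 − 0) = +0.002222
h(325, 245) = 86.5 + (+0.003030)·(325) + (+0.002222)·(245) = 86.5 +0.985 +0.544 = 88.029 m.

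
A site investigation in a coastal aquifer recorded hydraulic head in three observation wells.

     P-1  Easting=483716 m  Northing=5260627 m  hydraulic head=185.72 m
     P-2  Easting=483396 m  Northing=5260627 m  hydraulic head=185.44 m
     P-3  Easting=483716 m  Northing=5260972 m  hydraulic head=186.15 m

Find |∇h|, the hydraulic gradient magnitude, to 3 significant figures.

∂h/∂x = (185.44 − 185.72) / (483396 − 483716) = +0.0008750
∂h/∂y = (186.15 − 185.72) / (5260972 − 5260627) = +0.001246
|∇h| = √(0.0008750² + 0.001246²) = 0.001523

0.00152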